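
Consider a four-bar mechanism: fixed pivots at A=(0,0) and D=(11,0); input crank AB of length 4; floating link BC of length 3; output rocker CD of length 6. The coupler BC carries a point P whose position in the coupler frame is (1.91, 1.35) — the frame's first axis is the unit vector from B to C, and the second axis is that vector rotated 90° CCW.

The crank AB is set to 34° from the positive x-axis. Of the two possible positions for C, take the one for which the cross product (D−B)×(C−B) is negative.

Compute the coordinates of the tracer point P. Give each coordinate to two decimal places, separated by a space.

5.51 1.42

A=(0,0), D=(11.00,0)
B = A + 4.00·(cos34°, sin34°) = (3.3162, 2.2368)
|BD| = 8.0028
circle(B,3.00) ∩ circle(D,6.00): a=2.3145, h=1.9087
  candidates: C₊=(6.0719,3.4225) cross=15.275; C₋=(5.0049,-0.2428) cross=-15.275
  mode - wants cross < 0 → take C=(5.0049,-0.2428) (cross=-15.275)
ex = (C−B)/|BC| = (0.5629,-0.8265); ey = (0.8265,0.5629)
P = B + 1.91·ex + 1.35·ey = (5.5071,1.4181)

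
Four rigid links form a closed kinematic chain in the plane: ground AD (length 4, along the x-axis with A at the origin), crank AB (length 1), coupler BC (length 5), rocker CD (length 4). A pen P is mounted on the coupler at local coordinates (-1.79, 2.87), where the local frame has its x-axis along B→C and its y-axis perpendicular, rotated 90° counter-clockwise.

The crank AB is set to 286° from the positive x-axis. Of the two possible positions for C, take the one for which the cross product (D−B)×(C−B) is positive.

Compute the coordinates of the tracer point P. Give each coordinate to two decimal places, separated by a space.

A=(0,0), D=(4.00,0)
B = A + 1.00·(cos286°, sin286°) = (0.2756, -0.9613)
|BD| = 3.8464
circle(B,5.00) ∩ circle(D,4.00): a=3.0931, h=3.9284
  candidates: C₊=(2.2889,3.6155) cross=15.110; C₋=(4.2524,-3.9920) cross=-15.110
  mode + wants cross > 0 → take C=(2.2889,3.6155) (cross=15.110)
ex = (C−B)/|BC| = (0.4026,0.9154); ey = (-0.9154,0.4026)
P = B + -1.79·ex + 2.87·ey = (-3.0722,-1.4442)

-3.07 -1.44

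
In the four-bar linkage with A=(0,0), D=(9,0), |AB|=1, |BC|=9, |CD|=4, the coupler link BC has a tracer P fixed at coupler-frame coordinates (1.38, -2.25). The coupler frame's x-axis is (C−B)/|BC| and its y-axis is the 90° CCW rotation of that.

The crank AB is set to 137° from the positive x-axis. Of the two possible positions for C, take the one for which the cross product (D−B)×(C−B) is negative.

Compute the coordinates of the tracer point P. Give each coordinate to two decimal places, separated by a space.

A=(0,0), D=(9.00,0)
B = A + 1.00·(cos137°, sin137°) = (-0.7314, 0.6820)
|BD| = 9.7552
circle(B,9.00) ∩ circle(D,4.00): a=8.2092, h=3.6891
  candidates: C₊=(7.7156,3.7882) cross=35.988; C₋=(7.1998,-3.5720) cross=-35.988
  mode - wants cross < 0 → take C=(7.1998,-3.5720) (cross=-35.988)
ex = (C−B)/|BC| = (0.8812,-0.4727); ey = (0.4727,0.8812)
P = B + 1.38·ex + -2.25·ey = (-0.5787,-1.9531)

-0.58 -1.95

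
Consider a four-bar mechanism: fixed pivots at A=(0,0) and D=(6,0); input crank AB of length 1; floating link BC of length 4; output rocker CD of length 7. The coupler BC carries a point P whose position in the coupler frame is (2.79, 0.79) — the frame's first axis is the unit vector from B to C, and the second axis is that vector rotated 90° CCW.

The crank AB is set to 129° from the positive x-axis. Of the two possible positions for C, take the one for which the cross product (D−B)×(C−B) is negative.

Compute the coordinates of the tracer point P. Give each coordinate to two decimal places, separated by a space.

A=(0,0), D=(6.00,0)
B = A + 1.00·(cos129°, sin129°) = (-0.6293, 0.7771)
|BD| = 6.6747
circle(B,4.00) ∩ circle(D,7.00): a=0.8653, h=3.9053
  candidates: C₊=(0.6848,4.5551) cross=26.067; C₋=(-0.2246,-3.2023) cross=-26.067
  mode - wants cross < 0 → take C=(-0.2246,-3.2023) (cross=-26.067)
ex = (C−B)/|BC| = (0.1012,-0.9949); ey = (0.9949,0.1012)
P = B + 2.79·ex + 0.79·ey = (0.4389,-1.9186)

0.44 -1.92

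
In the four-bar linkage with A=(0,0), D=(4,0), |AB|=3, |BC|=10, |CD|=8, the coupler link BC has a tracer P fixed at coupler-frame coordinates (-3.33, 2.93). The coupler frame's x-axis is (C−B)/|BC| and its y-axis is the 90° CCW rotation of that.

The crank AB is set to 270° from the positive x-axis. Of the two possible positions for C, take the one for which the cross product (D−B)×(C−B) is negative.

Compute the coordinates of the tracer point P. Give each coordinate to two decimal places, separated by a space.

A=(0,0), D=(4.00,0)
B = A + 3.00·(cos270°, sin270°) = (-0.0000, -3.0000)
|BD| = 5.0000
circle(B,10.00) ∩ circle(D,8.00): a=6.1000, h=7.9240
  candidates: C₊=(0.1256,6.9992) cross=39.620; C₋=(9.6344,-5.6792) cross=-39.620
  mode - wants cross < 0 → take C=(9.6344,-5.6792) (cross=-39.620)
ex = (C−B)/|BC| = (0.9634,-0.2679); ey = (0.2679,0.9634)
P = B + -3.33·ex + 2.93·ey = (-2.4232,0.7151)

-2.42 0.72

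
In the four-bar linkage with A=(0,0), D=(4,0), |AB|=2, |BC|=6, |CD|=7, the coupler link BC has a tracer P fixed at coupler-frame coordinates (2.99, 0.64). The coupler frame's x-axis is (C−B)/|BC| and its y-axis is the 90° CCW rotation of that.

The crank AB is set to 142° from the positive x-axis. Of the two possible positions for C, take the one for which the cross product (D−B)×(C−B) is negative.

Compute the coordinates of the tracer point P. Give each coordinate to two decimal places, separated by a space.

A=(0,0), D=(4.00,0)
B = A + 2.00·(cos142°, sin142°) = (-1.5760, 1.2313)
|BD| = 5.7104
circle(B,6.00) ∩ circle(D,7.00): a=1.7169, h=5.7491
  candidates: C₊=(1.3402,6.4750) cross=32.829; C₋=(-1.1392,-4.7528) cross=-32.829
  mode - wants cross < 0 → take C=(-1.1392,-4.7528) (cross=-32.829)
ex = (C−B)/|BC| = (0.0728,-0.9973); ey = (0.9973,0.0728)
P = B + 2.99·ex + 0.64·ey = (-0.7200,-1.7041)

-0.72 -1.70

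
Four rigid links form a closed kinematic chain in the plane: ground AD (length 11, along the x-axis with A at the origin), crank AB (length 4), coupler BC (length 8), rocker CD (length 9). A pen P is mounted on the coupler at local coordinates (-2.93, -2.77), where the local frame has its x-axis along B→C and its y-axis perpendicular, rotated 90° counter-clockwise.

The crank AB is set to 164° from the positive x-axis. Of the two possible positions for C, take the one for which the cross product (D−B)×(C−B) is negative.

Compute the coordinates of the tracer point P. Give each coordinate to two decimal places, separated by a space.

-7.83 0.52

A=(0,0), D=(11.00,0)
B = A + 4.00·(cos164°, sin164°) = (-3.8450, 1.1025)
|BD| = 14.8859
circle(B,8.00) ∩ circle(D,9.00): a=6.8720, h=4.0959
  candidates: C₊=(3.3114,4.6782) cross=60.971; C₋=(2.7047,-3.4911) cross=-60.971
  mode - wants cross < 0 → take C=(2.7047,-3.4911) (cross=-60.971)
ex = (C−B)/|BC| = (0.8187,-0.5742); ey = (0.5742,0.8187)
P = B + -2.93·ex + -2.77·ey = (-7.8344,0.5171)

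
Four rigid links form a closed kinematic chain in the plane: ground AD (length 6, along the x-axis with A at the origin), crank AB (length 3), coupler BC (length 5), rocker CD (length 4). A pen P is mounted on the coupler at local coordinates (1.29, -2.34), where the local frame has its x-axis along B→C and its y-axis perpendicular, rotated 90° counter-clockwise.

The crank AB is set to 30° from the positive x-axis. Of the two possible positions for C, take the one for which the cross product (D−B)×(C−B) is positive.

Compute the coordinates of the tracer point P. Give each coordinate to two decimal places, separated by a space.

4.84 0.05

A=(0,0), D=(6.00,0)
B = A + 3.00·(cos30°, sin30°) = (2.5981, 1.5000)
|BD| = 3.7179
circle(B,5.00) ∩ circle(D,4.00): a=3.0693, h=3.9471
  candidates: C₊=(6.9989,3.8733) cross=14.675; C₋=(3.8141,-3.3499) cross=-14.675
  mode + wants cross > 0 → take C=(6.9989,3.8733) (cross=14.675)
ex = (C−B)/|BC| = (0.8802,0.4747); ey = (-0.4747,0.8802)
P = B + 1.29·ex + -2.34·ey = (4.8442,0.0527)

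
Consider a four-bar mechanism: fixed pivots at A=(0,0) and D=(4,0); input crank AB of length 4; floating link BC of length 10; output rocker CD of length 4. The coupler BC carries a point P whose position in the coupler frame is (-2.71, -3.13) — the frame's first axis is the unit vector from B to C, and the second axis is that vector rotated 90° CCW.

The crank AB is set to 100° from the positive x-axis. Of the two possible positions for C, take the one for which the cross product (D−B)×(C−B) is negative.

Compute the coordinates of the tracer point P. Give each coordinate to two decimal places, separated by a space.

A=(0,0), D=(4.00,0)
B = A + 4.00·(cos100°, sin100°) = (-0.6946, 3.9392)
|BD| = 6.1284
circle(B,10.00) ∩ circle(D,4.00): a=9.9176, h=1.2814
  candidates: C₊=(7.7263,-1.4541) cross=7.853; C₋=(6.0791,-3.4172) cross=-7.853
  mode - wants cross < 0 → take C=(6.0791,-3.4172) (cross=-7.853)
ex = (C−B)/|BC| = (0.6774,-0.7356); ey = (0.7356,0.6774)
P = B + -2.71·ex + -3.13·ey = (-4.8328,3.8127)

-4.83 3.81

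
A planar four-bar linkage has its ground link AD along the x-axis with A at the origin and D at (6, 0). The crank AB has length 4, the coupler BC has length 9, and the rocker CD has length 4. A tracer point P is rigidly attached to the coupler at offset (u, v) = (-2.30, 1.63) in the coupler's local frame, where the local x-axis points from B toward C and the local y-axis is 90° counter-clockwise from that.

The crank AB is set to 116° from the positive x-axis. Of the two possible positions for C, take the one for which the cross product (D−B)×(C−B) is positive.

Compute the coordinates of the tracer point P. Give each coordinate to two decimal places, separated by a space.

-4.09 5.17

A=(0,0), D=(6.00,0)
B = A + 4.00·(cos116°, sin116°) = (-1.7535, 3.5952)
|BD| = 8.5465
circle(B,9.00) ∩ circle(D,4.00): a=8.0760, h=3.9722
  candidates: C₊=(7.2441,3.8016) cross=33.949; C₋=(3.9022,-3.4058) cross=-33.949
  mode + wants cross > 0 → take C=(7.2441,3.8016) (cross=33.949)
ex = (C−B)/|BC| = (0.9997,0.0229); ey = (-0.0229,0.9997)
P = B + -2.30·ex + 1.63·ey = (-4.0903,5.1720)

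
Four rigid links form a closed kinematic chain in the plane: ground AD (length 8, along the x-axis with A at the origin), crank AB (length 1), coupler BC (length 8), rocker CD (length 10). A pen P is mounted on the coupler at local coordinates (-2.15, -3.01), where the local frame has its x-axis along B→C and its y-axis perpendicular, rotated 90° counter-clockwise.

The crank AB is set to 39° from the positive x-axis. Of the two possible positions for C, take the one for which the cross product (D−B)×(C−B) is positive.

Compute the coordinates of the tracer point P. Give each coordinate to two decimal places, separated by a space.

3.22 -2.15

A=(0,0), D=(8.00,0)
B = A + 1.00·(cos39°, sin39°) = (0.7771, 0.6293)
|BD| = 7.2502
circle(B,8.00) ∩ circle(D,10.00): a=1.1424, h=7.9180
  candidates: C₊=(2.6025,8.4183) cross=57.407; C₋=(1.2280,-7.3580) cross=-57.407
  mode + wants cross > 0 → take C=(2.6025,8.4183) (cross=57.407)
ex = (C−B)/|BC| = (0.2282,0.9736); ey = (-0.9736,0.2282)
P = B + -2.15·ex + -3.01·ey = (3.2172,-2.1508)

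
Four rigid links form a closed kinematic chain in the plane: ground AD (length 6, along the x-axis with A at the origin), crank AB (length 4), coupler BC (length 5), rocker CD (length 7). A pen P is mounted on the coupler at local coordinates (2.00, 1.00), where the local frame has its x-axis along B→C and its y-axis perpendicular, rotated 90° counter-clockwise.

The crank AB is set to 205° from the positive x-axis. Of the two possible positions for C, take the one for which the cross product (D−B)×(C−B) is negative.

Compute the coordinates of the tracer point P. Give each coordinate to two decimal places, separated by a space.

A=(0,0), D=(6.00,0)
B = A + 4.00·(cos205°, sin205°) = (-3.6252, -1.6905)
|BD| = 9.7726
circle(B,5.00) ∩ circle(D,7.00): a=3.6583, h=3.4083
  candidates: C₊=(-0.6116,2.2993) cross=33.308; C₋=(0.5675,-4.4146) cross=-33.308
  mode - wants cross < 0 → take C=(0.5675,-4.4146) (cross=-33.308)
ex = (C−B)/|BC| = (0.8386,-0.5448); ey = (0.5448,0.8386)
P = B + 2.00·ex + 1.00·ey = (-1.4033,-1.9416)

-1.40 -1.94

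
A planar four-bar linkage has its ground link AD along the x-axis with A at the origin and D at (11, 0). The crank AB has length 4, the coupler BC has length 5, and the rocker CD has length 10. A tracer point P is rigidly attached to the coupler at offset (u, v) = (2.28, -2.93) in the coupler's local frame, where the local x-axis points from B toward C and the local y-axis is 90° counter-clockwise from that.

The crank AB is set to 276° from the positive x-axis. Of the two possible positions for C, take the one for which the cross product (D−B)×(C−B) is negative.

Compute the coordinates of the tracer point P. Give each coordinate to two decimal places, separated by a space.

A=(0,0), D=(11.00,0)
B = A + 4.00·(cos276°, sin276°) = (0.4181, -3.9781)
|BD| = 11.3049
circle(B,5.00) ∩ circle(D,10.00): a=2.3353, h=4.4211
  candidates: C₊=(1.0483,0.9820) cross=49.980; C₋=(4.1598,-7.2947) cross=-49.980
  mode - wants cross < 0 → take C=(4.1598,-7.2947) (cross=-49.980)
ex = (C−B)/|BC| = (0.7483,-0.6633); ey = (0.6633,0.7483)
P = B + 2.28·ex + -2.93·ey = (0.1808,-7.6831)

0.18 -7.68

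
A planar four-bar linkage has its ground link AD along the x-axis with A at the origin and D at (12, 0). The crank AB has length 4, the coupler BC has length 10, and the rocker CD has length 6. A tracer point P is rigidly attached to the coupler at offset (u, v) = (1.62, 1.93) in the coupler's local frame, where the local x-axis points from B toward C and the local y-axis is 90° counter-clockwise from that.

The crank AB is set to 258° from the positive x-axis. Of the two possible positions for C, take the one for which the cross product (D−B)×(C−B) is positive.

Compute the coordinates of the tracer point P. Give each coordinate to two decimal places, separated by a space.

A=(0,0), D=(12.00,0)
B = A + 4.00·(cos258°, sin258°) = (-0.8316, -3.9126)
|BD| = 13.4149
circle(B,10.00) ∩ circle(D,6.00): a=9.0929, h=4.1617
  candidates: C₊=(6.6521,2.7202) cross=55.829; C₋=(9.0797,-5.2413) cross=-55.829
  mode + wants cross > 0 → take C=(6.6521,2.7202) (cross=55.829)
ex = (C−B)/|BC| = (0.7484,0.6633); ey = (-0.6633,0.7484)
P = B + 1.62·ex + 1.93·ey = (-0.8994,-1.3937)

-0.90 -1.39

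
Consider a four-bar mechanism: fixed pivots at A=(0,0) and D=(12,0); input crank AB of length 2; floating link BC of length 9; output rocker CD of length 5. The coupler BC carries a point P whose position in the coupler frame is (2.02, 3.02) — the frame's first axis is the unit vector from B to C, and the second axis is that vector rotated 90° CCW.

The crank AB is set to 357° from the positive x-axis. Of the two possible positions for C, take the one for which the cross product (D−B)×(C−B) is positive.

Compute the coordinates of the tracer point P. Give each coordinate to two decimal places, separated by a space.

2.20 3.52

A=(0,0), D=(12.00,0)
B = A + 2.00·(cos357°, sin357°) = (1.9973, -0.1047)
|BD| = 10.0033
circle(B,9.00) ∩ circle(D,5.00): a=7.8007, h=4.4887
  candidates: C₊=(9.7506,4.4654) cross=44.902; C₋=(9.8445,-4.5115) cross=-44.902
  mode + wants cross > 0 → take C=(9.7506,4.4654) (cross=44.902)
ex = (C−B)/|BC| = (0.8615,0.5078); ey = (-0.5078,0.8615)
P = B + 2.02·ex + 3.02·ey = (2.2039,3.5227)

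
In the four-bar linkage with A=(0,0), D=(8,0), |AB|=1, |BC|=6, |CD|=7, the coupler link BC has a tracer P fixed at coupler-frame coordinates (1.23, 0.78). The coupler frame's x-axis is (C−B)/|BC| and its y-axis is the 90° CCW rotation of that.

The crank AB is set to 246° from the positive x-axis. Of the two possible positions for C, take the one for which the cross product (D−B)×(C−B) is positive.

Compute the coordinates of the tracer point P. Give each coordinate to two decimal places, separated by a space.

-0.49 0.54

A=(0,0), D=(8.00,0)
B = A + 1.00·(cos246°, sin246°) = (-0.4067, -0.9135)
|BD| = 8.4562
circle(B,6.00) ∩ circle(D,7.00): a=3.4594, h=4.9023
  candidates: C₊=(2.5029,4.3338) cross=41.455; C₋=(3.5621,-5.4134) cross=-41.455
  mode + wants cross > 0 → take C=(2.5029,4.3338) (cross=41.455)
ex = (C−B)/|BC| = (0.4849,0.8746); ey = (-0.8746,0.4849)
P = B + 1.23·ex + 0.78·ey = (-0.4924,0.5404)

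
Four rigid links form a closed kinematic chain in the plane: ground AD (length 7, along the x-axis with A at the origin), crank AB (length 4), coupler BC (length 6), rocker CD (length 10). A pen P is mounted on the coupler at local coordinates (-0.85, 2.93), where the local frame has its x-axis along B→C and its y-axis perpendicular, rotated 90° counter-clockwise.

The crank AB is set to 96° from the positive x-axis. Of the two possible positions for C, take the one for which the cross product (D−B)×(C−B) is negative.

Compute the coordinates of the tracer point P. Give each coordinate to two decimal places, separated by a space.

A=(0,0), D=(7.00,0)
B = A + 4.00·(cos96°, sin96°) = (-0.4181, 3.9781)
|BD| = 8.4175
circle(B,6.00) ∩ circle(D,10.00): a=0.4071, h=5.9862
  candidates: C₊=(2.7697,9.0612) cross=50.388; C₋=(-2.8884,-1.4898) cross=-50.388
  mode - wants cross < 0 → take C=(-2.8884,-1.4898) (cross=-50.388)
ex = (C−B)/|BC| = (-0.4117,-0.9113); ey = (0.9113,-0.4117)
P = B + -0.85·ex + 2.93·ey = (2.6020,3.5464)

2.60 3.55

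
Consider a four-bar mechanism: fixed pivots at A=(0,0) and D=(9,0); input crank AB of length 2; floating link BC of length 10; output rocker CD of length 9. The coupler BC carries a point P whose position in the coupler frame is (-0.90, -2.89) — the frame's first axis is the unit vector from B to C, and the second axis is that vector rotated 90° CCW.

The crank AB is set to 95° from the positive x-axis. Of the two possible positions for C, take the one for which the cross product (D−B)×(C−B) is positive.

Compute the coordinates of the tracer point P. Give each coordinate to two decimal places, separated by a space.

1.14 -0.74

A=(0,0), D=(9.00,0)
B = A + 2.00·(cos95°, sin95°) = (-0.1743, 1.9924)
|BD| = 9.3882
circle(B,10.00) ∩ circle(D,9.00): a=5.7060, h=8.2123
  candidates: C₊=(7.1445,8.8067) cross=77.098; C₋=(3.6589,-7.2438) cross=-77.098
  mode + wants cross > 0 → take C=(7.1445,8.8067) (cross=77.098)
ex = (C−B)/|BC| = (0.7319,0.6814); ey = (-0.6814,0.7319)
P = B + -0.90·ex + -2.89·ey = (1.1363,-0.7360)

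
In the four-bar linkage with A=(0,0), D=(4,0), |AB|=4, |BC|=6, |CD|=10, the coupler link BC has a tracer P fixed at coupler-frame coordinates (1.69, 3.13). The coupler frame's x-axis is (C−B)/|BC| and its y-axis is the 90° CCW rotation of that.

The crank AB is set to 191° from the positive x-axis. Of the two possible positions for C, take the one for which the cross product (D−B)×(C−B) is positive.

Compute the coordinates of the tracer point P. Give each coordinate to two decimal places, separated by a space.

-7.21 0.60

A=(0,0), D=(4.00,0)
B = A + 4.00·(cos191°, sin191°) = (-3.9265, -0.7632)
|BD| = 7.9632
circle(B,6.00) ∩ circle(D,10.00): a=-0.0369, h=5.9999
  candidates: C₊=(-4.5383,5.2055) cross=47.778; C₋=(-3.3882,-6.7390) cross=-47.778
  mode + wants cross > 0 → take C=(-4.5383,5.2055) (cross=47.778)
ex = (C−B)/|BC| = (-0.1020,0.9948); ey = (-0.9948,-0.1020)
P = B + 1.69·ex + 3.13·ey = (-7.2125,0.5988)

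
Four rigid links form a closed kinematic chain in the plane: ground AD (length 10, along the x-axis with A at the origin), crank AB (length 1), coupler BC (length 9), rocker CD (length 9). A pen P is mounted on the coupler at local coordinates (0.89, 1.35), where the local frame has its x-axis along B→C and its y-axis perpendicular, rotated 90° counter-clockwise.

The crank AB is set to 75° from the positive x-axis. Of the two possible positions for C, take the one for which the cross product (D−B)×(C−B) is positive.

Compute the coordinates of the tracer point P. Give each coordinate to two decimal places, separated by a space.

-0.24 2.50

A=(0,0), D=(10.00,0)
B = A + 1.00·(cos75°, sin75°) = (0.2588, 0.9659)
|BD| = 9.7890
circle(B,9.00) ∩ circle(D,9.00): a=4.8945, h=7.5528
  candidates: C₊=(5.8747,7.9989) cross=73.934; C₋=(4.3841,-7.0329) cross=-73.934
  mode + wants cross > 0 → take C=(5.8747,7.9989) (cross=73.934)
ex = (C−B)/|BC| = (0.6240,0.7814); ey = (-0.7814,0.6240)
P = B + 0.89·ex + 1.35·ey = (-0.2408,2.5038)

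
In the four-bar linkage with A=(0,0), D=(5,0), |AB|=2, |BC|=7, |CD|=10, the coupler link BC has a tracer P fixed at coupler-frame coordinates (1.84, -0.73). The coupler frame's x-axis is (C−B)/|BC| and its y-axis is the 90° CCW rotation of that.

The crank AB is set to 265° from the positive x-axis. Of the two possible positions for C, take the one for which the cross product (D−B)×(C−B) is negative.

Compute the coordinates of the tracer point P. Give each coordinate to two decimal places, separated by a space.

A=(0,0), D=(5.00,0)
B = A + 2.00·(cos265°, sin265°) = (-0.1743, -1.9924)
|BD| = 5.5446
circle(B,7.00) ∩ circle(D,10.00): a=-1.8267, h=6.7575
  candidates: C₊=(-4.3072,3.6573) cross=37.468; C₋=(0.5492,-8.9549) cross=-37.468
  mode - wants cross < 0 → take C=(0.5492,-8.9549) (cross=-37.468)
ex = (C−B)/|BC| = (0.1034,-0.9946); ey = (0.9946,0.1034)
P = B + 1.84·ex + -0.73·ey = (-0.7102,-3.8980)

-0.71 -3.90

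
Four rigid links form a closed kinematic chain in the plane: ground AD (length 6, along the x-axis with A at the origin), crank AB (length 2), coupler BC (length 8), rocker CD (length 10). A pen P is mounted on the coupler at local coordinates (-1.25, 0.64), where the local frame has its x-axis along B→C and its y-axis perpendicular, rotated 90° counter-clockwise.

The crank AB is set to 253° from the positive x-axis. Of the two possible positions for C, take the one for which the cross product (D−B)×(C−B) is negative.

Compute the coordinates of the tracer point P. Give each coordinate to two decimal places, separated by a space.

A=(0,0), D=(6.00,0)
B = A + 2.00·(cos253°, sin253°) = (-0.5847, -1.9126)
|BD| = 6.8569
circle(B,8.00) ∩ circle(D,10.00): a=0.8033, h=7.9596
  candidates: C₊=(-2.0335,5.9551) cross=54.578; C₋=(2.4069,-9.3322) cross=-54.578
  mode - wants cross < 0 → take C=(2.4069,-9.3322) (cross=-54.578)
ex = (C−B)/|BC| = (0.3740,-0.9274); ey = (0.9274,0.3740)
P = B + -1.25·ex + 0.64·ey = (-0.4586,-0.5140)

-0.46 -0.51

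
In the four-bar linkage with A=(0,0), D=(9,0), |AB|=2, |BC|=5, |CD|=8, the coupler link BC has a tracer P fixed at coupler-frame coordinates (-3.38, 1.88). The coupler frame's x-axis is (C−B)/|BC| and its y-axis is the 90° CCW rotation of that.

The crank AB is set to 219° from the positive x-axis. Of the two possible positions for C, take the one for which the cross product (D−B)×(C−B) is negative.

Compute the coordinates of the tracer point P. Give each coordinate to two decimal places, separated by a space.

-2.99 2.33

A=(0,0), D=(9.00,0)
B = A + 2.00·(cos219°, sin219°) = (-1.5543, -1.2586)
|BD| = 10.6291
circle(B,5.00) ∩ circle(D,8.00): a=3.4799, h=3.5903
  candidates: C₊=(1.4760,2.7184) cross=38.161; C₋=(2.3263,-4.4116) cross=-38.161
  mode - wants cross < 0 → take C=(2.3263,-4.4116) (cross=-38.161)
ex = (C−B)/|BC| = (0.7761,-0.6306); ey = (0.6306,0.7761)
P = B + -3.38·ex + 1.88·ey = (-2.9921,2.3318)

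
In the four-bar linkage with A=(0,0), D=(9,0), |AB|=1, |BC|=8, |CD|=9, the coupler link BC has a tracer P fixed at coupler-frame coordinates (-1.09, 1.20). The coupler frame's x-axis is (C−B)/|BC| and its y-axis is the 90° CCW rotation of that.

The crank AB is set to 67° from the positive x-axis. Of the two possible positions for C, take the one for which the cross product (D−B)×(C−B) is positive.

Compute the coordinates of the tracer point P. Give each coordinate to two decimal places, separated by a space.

-1.20 0.60

A=(0,0), D=(9.00,0)
B = A + 1.00·(cos67°, sin67°) = (0.3907, 0.9205)
|BD| = 8.6583
circle(B,8.00) ∩ circle(D,9.00): a=3.3475, h=7.2660
  candidates: C₊=(4.4917,7.7894) cross=62.911; C₋=(2.9467,-6.6602) cross=-62.911
  mode + wants cross > 0 → take C=(4.4917,7.7894) (cross=62.911)
ex = (C−B)/|BC| = (0.5126,0.8586); ey = (-0.8586,0.5126)
P = B + -1.09·ex + 1.20·ey = (-1.1984,0.5998)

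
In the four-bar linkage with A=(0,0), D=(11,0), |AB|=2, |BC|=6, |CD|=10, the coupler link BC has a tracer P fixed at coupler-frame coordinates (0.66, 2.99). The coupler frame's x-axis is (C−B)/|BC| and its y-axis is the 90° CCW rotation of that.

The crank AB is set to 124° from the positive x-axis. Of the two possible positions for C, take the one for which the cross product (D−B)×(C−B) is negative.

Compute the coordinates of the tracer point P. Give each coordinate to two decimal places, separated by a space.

A=(0,0), D=(11.00,0)
B = A + 2.00·(cos124°, sin124°) = (-1.1184, 1.6581)
|BD| = 12.2313
circle(B,6.00) ∩ circle(D,10.00): a=3.4994, h=4.8738
  candidates: C₊=(3.0094,6.0125) cross=59.613; C₋=(1.6880,-3.6451) cross=-59.613
  mode - wants cross < 0 → take C=(1.6880,-3.6451) (cross=-59.613)
ex = (C−B)/|BC| = (0.4677,-0.8839); ey = (0.8839,0.4677)
P = B + 0.66·ex + 2.99·ey = (1.8331,2.4732)

1.83 2.47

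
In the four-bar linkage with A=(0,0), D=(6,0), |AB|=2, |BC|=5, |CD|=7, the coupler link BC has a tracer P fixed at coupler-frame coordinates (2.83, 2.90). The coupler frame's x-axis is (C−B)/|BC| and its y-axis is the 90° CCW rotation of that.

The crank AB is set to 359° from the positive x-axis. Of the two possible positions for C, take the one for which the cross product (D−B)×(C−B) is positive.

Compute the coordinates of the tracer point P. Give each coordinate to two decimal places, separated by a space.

-1.43 2.13

A=(0,0), D=(6.00,0)
B = A + 2.00·(cos359°, sin359°) = (1.9997, -0.0349)
|BD| = 4.0005
circle(B,5.00) ∩ circle(D,7.00): a=-0.9994, h=4.8991
  candidates: C₊=(0.9576,4.8553) cross=19.599; C₋=(1.0431,-4.9425) cross=-19.599
  mode + wants cross > 0 → take C=(0.9576,4.8553) (cross=19.599)
ex = (C−B)/|BC| = (-0.2084,0.9780); ey = (-0.9780,-0.2084)
P = B + 2.83·ex + 2.90·ey = (-1.4265,2.1285)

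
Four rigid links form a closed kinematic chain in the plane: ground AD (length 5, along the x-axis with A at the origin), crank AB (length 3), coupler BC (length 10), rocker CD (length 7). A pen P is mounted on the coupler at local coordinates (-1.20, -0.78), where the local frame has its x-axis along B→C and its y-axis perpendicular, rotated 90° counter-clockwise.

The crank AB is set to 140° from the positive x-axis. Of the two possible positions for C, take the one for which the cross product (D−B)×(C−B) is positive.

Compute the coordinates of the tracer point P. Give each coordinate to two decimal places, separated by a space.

A=(0,0), D=(5.00,0)
B = A + 3.00·(cos140°, sin140°) = (-2.2981, 1.9284)
|BD| = 7.5486
circle(B,10.00) ∩ circle(D,7.00): a=7.1524, h=6.9888
  candidates: C₊=(6.4023,6.8581) cross=52.755; C₋=(2.8316,-6.6557) cross=-52.755
  mode + wants cross > 0 → take C=(6.4023,6.8581) (cross=52.755)
ex = (C−B)/|BC| = (0.8700,0.4930); ey = (-0.4930,0.8700)
P = B + -1.20·ex + -0.78·ey = (-2.9577,0.6582)

-2.96 0.66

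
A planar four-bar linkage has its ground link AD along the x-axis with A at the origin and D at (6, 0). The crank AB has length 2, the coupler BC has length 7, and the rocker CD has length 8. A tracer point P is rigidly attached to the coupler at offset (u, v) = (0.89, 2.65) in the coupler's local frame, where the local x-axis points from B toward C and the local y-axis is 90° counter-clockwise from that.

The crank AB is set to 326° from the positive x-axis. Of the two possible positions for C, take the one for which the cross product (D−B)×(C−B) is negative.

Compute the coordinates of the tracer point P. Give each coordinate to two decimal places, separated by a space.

4.45 -1.09

A=(0,0), D=(6.00,0)
B = A + 2.00·(cos326°, sin326°) = (1.6581, -1.1184)
|BD| = 4.4836
circle(B,7.00) ∩ circle(D,8.00): a=0.5691, h=6.9768
  candidates: C₊=(0.4689,5.7799) cross=31.282; C₋=(3.9494,-7.7327) cross=-31.282
  mode - wants cross < 0 → take C=(3.9494,-7.7327) (cross=-31.282)
ex = (C−B)/|BC| = (0.3273,-0.9449); ey = (0.9449,0.3273)
P = B + 0.89·ex + 2.65·ey = (4.4534,-1.0919)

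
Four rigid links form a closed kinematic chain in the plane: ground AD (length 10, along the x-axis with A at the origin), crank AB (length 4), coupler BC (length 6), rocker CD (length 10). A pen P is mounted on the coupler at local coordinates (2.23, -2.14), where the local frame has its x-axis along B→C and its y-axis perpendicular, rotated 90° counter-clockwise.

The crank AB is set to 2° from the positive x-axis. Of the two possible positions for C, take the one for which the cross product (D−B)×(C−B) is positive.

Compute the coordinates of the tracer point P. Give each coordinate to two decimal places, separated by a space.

A=(0,0), D=(10.00,0)
B = A + 4.00·(cos2°, sin2°) = (3.9976, 0.1396)
|BD| = 6.0041
circle(B,6.00) ∩ circle(D,10.00): a=-2.3277, h=5.5301
  candidates: C₊=(1.7991,5.7223) cross=33.203; C₋=(1.5419,-5.3349) cross=-33.203
  mode + wants cross > 0 → take C=(1.7991,5.7223) (cross=33.203)
ex = (C−B)/|BC| = (-0.3664,0.9305); ey = (-0.9305,-0.3664)
P = B + 2.23·ex + -2.14·ey = (5.1716,2.9986)

5.17 3.00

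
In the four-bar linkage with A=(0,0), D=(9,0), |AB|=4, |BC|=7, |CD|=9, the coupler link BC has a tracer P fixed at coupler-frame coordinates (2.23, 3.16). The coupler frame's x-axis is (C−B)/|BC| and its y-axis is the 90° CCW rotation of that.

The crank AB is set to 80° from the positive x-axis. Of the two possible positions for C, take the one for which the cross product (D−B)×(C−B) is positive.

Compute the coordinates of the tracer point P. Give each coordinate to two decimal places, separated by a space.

A=(0,0), D=(9.00,0)
B = A + 4.00·(cos80°, sin80°) = (0.6946, 3.9392)
|BD| = 9.1922
circle(B,7.00) ∩ circle(D,9.00): a=2.8555, h=6.3911
  candidates: C₊=(6.0135,8.4900) cross=58.748; C₋=(0.5358,-3.0590) cross=-58.748
  mode + wants cross > 0 → take C=(6.0135,8.4900) (cross=58.748)
ex = (C−B)/|BC| = (0.7598,0.6501); ey = (-0.6501,0.7598)
P = B + 2.23·ex + 3.16·ey = (0.3347,7.7901)

0.33 7.79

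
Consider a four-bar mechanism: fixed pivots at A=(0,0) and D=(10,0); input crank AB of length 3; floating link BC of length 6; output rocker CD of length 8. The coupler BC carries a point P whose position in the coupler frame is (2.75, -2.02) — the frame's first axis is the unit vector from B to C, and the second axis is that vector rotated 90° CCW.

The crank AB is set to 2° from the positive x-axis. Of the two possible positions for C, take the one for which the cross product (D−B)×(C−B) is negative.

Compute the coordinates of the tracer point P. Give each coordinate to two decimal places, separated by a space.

A=(0,0), D=(10.00,0)
B = A + 3.00·(cos2°, sin2°) = (2.9982, 0.1047)
|BD| = 7.0026
circle(B,6.00) ∩ circle(D,8.00): a=1.5021, h=5.8089
  candidates: C₊=(4.5869,5.8905) cross=40.678; C₋=(4.4132,-5.7261) cross=-40.678
  mode - wants cross < 0 → take C=(4.4132,-5.7261) (cross=-40.678)
ex = (C−B)/|BC| = (0.2358,-0.9718); ey = (0.9718,0.2358)
P = B + 2.75·ex + -2.02·ey = (1.6837,-3.0441)

1.68 -3.04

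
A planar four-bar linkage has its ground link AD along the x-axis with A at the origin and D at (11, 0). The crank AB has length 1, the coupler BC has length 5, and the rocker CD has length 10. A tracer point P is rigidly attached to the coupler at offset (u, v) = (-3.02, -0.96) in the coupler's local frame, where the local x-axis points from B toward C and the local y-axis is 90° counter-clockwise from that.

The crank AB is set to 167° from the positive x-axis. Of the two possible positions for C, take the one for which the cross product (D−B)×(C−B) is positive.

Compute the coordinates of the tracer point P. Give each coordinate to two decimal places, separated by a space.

A=(0,0), D=(11.00,0)
B = A + 1.00·(cos167°, sin167°) = (-0.9744, 0.2250)
|BD| = 11.9765
circle(B,5.00) ∩ circle(D,10.00): a=2.8571, h=4.1033
  candidates: C₊=(1.9593,4.2738) cross=49.143; C₋=(1.8052,-3.9313) cross=-49.143
  mode + wants cross > 0 → take C=(1.9593,4.2738) (cross=49.143)
ex = (C−B)/|BC| = (0.5867,0.8098); ey = (-0.8098,0.5867)
P = B + -3.02·ex + -0.96·ey = (-1.9689,-2.7838)

-1.97 -2.78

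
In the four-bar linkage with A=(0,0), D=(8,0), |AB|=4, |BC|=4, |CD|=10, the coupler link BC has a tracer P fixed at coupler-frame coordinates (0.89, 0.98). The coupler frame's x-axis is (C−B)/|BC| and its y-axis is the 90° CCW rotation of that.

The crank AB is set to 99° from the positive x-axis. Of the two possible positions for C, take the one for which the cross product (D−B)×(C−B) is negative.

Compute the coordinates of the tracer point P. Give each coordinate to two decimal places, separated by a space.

A=(0,0), D=(8.00,0)
B = A + 4.00·(cos99°, sin99°) = (-0.6257, 3.9508)
|BD| = 9.4875
circle(B,4.00) ∩ circle(D,10.00): a=0.3168, h=3.9874
  candidates: C₊=(1.3228,7.4441) cross=37.831; C₋=(-1.9981,0.1936) cross=-37.831
  mode - wants cross < 0 → take C=(-1.9981,0.1936) (cross=-37.831)
ex = (C−B)/|BC| = (-0.3431,-0.9393); ey = (0.9393,-0.3431)
P = B + 0.89·ex + 0.98·ey = (-0.0106,2.7785)

-0.01 2.78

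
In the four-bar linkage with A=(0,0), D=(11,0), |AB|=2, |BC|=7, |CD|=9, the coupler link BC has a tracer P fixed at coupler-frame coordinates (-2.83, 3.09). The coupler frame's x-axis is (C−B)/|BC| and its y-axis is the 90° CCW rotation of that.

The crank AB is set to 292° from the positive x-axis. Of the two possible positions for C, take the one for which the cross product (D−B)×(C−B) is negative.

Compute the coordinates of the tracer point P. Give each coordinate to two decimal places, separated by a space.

A=(0,0), D=(11.00,0)
B = A + 2.00·(cos292°, sin292°) = (0.7492, -1.8544)
|BD| = 10.4172
circle(B,7.00) ∩ circle(D,9.00): a=3.6727, h=5.9592
  candidates: C₊=(3.3024,4.6634) cross=62.078; C₋=(5.4240,-7.0646) cross=-62.078
  mode - wants cross < 0 → take C=(5.4240,-7.0646) (cross=-62.078)
ex = (C−B)/|BC| = (0.6678,-0.7443); ey = (0.7443,0.6678)
P = B + -2.83·ex + 3.09·ey = (1.1592,2.3156)

1.16 2.32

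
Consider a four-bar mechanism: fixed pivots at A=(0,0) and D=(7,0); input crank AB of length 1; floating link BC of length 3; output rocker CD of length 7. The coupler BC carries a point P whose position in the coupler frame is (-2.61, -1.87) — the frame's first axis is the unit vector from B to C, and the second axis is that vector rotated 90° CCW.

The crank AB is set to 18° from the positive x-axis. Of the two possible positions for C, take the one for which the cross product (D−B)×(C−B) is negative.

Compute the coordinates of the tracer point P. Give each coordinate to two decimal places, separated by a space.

A=(0,0), D=(7.00,0)
B = A + 1.00·(cos18°, sin18°) = (0.9511, 0.3090)
|BD| = 6.0568
circle(B,3.00) ∩ circle(D,7.00): a=-0.2736, h=2.9875
  candidates: C₊=(0.8302,3.3066) cross=18.095; C₋=(0.5254,-2.6606) cross=-18.095
  mode - wants cross < 0 → take C=(0.5254,-2.6606) (cross=-18.095)
ex = (C−B)/|BC| = (-0.1419,-0.9899); ey = (0.9899,-0.1419)
P = B + -2.61·ex + -1.87·ey = (-0.5297,3.1580)

-0.53 3.16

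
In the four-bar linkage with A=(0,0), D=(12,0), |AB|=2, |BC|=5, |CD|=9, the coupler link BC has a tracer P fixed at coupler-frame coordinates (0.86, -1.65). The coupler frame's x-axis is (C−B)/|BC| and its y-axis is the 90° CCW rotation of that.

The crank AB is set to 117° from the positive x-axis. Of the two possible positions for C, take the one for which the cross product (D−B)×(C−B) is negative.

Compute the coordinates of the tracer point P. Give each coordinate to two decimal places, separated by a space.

A=(0,0), D=(12.00,0)
B = A + 2.00·(cos117°, sin117°) = (-0.9080, 1.7820)
|BD| = 13.0304
circle(B,5.00) ∩ circle(D,9.00): a=4.3664, h=2.4361
  candidates: C₊=(3.7505,3.5981) cross=31.744; C₋=(3.0842,-1.2284) cross=-31.744
  mode - wants cross < 0 → take C=(3.0842,-1.2284) (cross=-31.744)
ex = (C−B)/|BC| = (0.7984,-0.6021); ey = (0.6021,0.7984)
P = B + 0.86·ex + -1.65·ey = (-1.2147,-0.0532)

-1.21 -0.05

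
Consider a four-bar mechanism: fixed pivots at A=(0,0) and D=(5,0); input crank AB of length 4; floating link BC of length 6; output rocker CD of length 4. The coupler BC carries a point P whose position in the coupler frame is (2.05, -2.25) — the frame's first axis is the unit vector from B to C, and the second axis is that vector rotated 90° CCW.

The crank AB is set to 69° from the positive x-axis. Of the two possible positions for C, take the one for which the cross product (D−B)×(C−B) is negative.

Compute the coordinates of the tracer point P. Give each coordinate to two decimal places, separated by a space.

-0.72 1.59

A=(0,0), D=(5.00,0)
B = A + 4.00·(cos69°, sin69°) = (1.4335, 3.7343)
|BD| = 5.1638
circle(B,6.00) ∩ circle(D,4.00): a=4.5185, h=3.9476
  candidates: C₊=(7.4090,3.1932) cross=20.385; C₋=(1.6995,-2.2598) cross=-20.385
  mode - wants cross < 0 → take C=(1.6995,-2.2598) (cross=-20.385)
ex = (C−B)/|BC| = (0.0443,-0.9990); ey = (0.9990,0.0443)
P = B + 2.05·ex + -2.25·ey = (-0.7234,1.5866)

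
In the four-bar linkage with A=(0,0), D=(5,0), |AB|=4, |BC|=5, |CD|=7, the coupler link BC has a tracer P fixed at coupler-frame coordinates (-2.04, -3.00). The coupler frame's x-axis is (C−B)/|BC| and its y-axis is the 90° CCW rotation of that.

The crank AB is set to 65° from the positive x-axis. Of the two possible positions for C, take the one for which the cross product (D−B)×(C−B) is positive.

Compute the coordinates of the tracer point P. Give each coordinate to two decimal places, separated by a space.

A=(0,0), D=(5.00,0)
B = A + 4.00·(cos65°, sin65°) = (1.6905, 3.6252)
|BD| = 4.9087
circle(B,5.00) ∩ circle(D,7.00): a=0.0097, h=5.0000
  candidates: C₊=(5.3897,6.9891) cross=24.543; C₋=(-1.9956,0.2470) cross=-24.543
  mode + wants cross > 0 → take C=(5.3897,6.9891) (cross=24.543)
ex = (C−B)/|BC| = (0.7398,0.6728); ey = (-0.6728,0.7398)
P = B + -2.04·ex + -3.00·ey = (2.1995,0.0332)

2.20 0.03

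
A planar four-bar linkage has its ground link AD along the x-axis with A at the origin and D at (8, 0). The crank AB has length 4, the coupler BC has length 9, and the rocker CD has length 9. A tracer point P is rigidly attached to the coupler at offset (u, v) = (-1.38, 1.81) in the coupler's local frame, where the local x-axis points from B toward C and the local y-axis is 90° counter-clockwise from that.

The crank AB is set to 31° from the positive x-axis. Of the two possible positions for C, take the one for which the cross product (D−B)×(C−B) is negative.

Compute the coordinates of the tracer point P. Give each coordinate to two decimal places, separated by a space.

5.41 3.17

A=(0,0), D=(8.00,0)
B = A + 4.00·(cos31°, sin31°) = (3.4287, 2.0602)
|BD| = 5.0141
circle(B,9.00) ∩ circle(D,9.00): a=2.5071, h=8.6438
  candidates: C₊=(9.2658,8.9105) cross=43.341; C₋=(2.1629,-6.8504) cross=-43.341
  mode - wants cross < 0 → take C=(2.1629,-6.8504) (cross=-43.341)
ex = (C−B)/|BC| = (-0.1406,-0.9901); ey = (0.9901,-0.1406)
P = B + -1.38·ex + 1.81·ey = (5.4148,3.1719)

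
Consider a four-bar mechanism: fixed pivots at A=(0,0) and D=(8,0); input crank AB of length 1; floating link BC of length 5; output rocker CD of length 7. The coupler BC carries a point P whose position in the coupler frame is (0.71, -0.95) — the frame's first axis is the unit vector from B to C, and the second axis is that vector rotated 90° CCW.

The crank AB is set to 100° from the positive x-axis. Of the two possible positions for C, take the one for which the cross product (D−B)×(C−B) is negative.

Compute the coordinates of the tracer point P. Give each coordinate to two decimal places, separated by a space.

-0.73 -0.06

A=(0,0), D=(8.00,0)
B = A + 1.00·(cos100°, sin100°) = (-0.1736, 0.9848)
|BD| = 8.2328
circle(B,5.00) ∩ circle(D,7.00): a=2.6588, h=4.2345
  candidates: C₊=(2.9726,4.8708) cross=34.861; C₋=(1.9595,-3.5373) cross=-34.861
  mode - wants cross < 0 → take C=(1.9595,-3.5373) (cross=-34.861)
ex = (C−B)/|BC| = (0.4266,-0.9044); ey = (0.9044,0.4266)
P = B + 0.71·ex + -0.95·ey = (-0.7299,-0.0626)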